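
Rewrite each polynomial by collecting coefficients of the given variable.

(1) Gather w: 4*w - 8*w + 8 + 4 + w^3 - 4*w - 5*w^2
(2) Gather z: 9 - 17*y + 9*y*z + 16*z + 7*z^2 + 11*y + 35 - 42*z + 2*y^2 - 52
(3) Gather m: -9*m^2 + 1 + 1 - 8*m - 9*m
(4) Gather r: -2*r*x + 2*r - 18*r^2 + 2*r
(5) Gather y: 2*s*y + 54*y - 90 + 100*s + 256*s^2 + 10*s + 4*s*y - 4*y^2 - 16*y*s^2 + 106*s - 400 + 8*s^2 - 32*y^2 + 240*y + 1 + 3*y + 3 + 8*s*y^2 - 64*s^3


(1) = w^3 - 5*w^2 - 8*w + 12
(2) = 2*y^2 - 6*y + 7*z^2 + z*(9*y - 26) - 8
(3) = -9*m^2 - 17*m + 2
(4) = -18*r^2 + r*(4 - 2*x)
(5) = -64*s^3 + 264*s^2 + 216*s + y^2*(8*s - 36) + y*(-16*s^2 + 6*s + 297) - 486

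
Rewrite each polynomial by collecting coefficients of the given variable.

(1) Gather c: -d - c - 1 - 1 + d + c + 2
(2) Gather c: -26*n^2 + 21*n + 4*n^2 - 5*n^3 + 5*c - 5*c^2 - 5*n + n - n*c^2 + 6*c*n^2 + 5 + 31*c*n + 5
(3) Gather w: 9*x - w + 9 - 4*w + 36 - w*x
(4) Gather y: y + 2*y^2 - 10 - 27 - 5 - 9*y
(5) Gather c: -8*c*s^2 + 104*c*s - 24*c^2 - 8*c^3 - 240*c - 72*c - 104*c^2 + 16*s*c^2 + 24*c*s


(1) = 0
(2) = c^2*(-n - 5) + c*(6*n^2 + 31*n + 5) - 5*n^3 - 22*n^2 + 17*n + 10
(3) = w*(-x - 5) + 9*x + 45
(4) = 2*y^2 - 8*y - 42
(5) = -8*c^3 + c^2*(16*s - 128) + c*(-8*s^2 + 128*s - 312)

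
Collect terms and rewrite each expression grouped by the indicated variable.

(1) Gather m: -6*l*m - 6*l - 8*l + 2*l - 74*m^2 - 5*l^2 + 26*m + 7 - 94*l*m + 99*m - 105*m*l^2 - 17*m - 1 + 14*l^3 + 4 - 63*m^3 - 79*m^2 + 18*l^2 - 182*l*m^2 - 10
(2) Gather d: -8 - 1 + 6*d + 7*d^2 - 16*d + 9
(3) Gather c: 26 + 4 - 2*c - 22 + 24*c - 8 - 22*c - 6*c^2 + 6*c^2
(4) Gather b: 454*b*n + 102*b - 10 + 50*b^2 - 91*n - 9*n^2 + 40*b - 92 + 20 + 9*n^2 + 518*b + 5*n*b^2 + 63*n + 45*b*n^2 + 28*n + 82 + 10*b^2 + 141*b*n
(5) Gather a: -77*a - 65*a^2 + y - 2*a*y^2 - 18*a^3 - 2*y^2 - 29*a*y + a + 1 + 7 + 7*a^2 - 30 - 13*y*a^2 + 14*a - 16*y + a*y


(1) = 14*l^3 + 13*l^2 - 12*l - 63*m^3 + m^2*(-182*l - 153) + m*(-105*l^2 - 100*l + 108)
(2) = 7*d^2 - 10*d
(3) = 0
(4) = b^2*(5*n + 60) + b*(45*n^2 + 595*n + 660)
(5) = -18*a^3 + a^2*(-13*y - 58) + a*(-2*y^2 - 28*y - 62) - 2*y^2 - 15*y - 22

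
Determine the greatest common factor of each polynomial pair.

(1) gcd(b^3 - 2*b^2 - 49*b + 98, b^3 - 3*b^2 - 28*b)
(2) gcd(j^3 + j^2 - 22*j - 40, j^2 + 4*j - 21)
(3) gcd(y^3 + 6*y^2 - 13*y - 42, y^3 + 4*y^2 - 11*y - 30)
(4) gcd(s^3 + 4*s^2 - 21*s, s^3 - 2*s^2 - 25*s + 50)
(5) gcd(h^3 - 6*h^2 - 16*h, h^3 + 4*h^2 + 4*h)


(1) = gcd((b - 7)*(b - 2)*(b + 7), b*(b - 7)*(b + 4)) = b - 7
(2) = 1
(3) = gcd((y - 3)*(y + 2)*(y + 7), (y - 3)*(y + 2)*(y + 5)) = y^2 - y - 6
(4) = 1
(5) = h^2 + 2*h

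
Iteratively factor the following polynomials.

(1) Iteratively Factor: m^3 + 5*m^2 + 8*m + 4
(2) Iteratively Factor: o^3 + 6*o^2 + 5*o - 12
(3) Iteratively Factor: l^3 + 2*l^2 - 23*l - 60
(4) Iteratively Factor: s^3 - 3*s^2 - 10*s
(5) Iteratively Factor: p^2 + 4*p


(1) = (m + 1)*(m^2 + 4*m + 4) = (m + 1)*(m + 2)*(m + 2)
(2) = (o + 3)*(o^2 + 3*o - 4) = (o - 1)*(o + 3)*(o + 4)
(3) = (l - 5)*(l^2 + 7*l + 12) = (l - 5)*(l + 3)*(l + 4)
(4) = (s + 2)*(s^2 - 5*s) = (s - 5)*(s + 2)*(s)
(5) = (p)*(p + 4)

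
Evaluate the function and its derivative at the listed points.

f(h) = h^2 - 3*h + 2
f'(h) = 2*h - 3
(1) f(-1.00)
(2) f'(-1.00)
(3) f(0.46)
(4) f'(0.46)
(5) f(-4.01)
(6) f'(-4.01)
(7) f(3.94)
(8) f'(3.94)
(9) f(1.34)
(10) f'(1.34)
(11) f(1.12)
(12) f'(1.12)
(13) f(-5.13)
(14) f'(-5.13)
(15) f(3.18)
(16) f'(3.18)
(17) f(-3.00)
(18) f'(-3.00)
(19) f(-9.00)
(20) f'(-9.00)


(1) = 6.00
(2) = -5.00
(3) = 0.83
(4) = -2.08
(5) = 30.11
(6) = -11.02
(7) = 5.70
(8) = 4.88
(9) = -0.22
(10) = -0.32
(11) = -0.11
(12) = -0.76
(13) = 43.71
(14) = -13.26
(15) = 2.57
(16) = 3.36
(17) = 20.00
(18) = -9.00
(19) = 110.00
(20) = -21.00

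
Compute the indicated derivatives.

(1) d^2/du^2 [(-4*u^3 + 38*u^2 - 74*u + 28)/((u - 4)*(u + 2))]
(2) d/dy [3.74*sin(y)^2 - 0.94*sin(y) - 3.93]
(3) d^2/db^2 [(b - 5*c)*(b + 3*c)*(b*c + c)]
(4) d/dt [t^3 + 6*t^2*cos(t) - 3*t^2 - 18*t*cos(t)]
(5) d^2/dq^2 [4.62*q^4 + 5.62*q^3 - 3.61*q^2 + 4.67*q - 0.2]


(1) = 4*(-23*u^3 + 402*u^2 - 1356*u + 1976)/(u^6 - 6*u^5 - 12*u^4 + 88*u^3 + 96*u^2 - 384*u - 512)
(2) = (7.48*sin(y) - 0.94)*cos(y)
(3) = 2*c*(3*b - 2*c + 1)
(4) = -6*t^2*sin(t) + 3*t^2 + 18*t*sin(t) + 12*t*cos(t) - 6*t - 18*cos(t)
(5) = 55.44*q^2 + 33.72*q - 7.22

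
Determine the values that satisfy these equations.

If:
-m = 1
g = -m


Then:
g = 1
m = -1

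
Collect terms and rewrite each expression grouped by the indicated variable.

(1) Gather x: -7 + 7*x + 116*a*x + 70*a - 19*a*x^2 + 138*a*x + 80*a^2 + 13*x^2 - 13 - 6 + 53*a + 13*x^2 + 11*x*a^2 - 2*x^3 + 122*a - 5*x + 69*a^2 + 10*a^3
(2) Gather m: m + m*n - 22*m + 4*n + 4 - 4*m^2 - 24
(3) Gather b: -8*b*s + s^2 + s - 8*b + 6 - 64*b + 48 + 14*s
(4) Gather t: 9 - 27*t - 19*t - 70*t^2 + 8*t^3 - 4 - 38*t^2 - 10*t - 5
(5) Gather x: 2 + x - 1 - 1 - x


(1) = 10*a^3 + 149*a^2 + 245*a - 2*x^3 + x^2*(26 - 19*a) + x*(11*a^2 + 254*a + 2) - 26
(2) = -4*m^2 + m*(n - 21) + 4*n - 20
(3) = b*(-8*s - 72) + s^2 + 15*s + 54
(4) = 8*t^3 - 108*t^2 - 56*t
(5) = 0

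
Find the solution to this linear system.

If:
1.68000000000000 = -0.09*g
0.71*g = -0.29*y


Then:
g = -18.67
y = 45.70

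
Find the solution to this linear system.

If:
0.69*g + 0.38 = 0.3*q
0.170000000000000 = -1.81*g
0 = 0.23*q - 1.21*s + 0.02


Then:
g = -0.09
q = 1.05
s = 0.22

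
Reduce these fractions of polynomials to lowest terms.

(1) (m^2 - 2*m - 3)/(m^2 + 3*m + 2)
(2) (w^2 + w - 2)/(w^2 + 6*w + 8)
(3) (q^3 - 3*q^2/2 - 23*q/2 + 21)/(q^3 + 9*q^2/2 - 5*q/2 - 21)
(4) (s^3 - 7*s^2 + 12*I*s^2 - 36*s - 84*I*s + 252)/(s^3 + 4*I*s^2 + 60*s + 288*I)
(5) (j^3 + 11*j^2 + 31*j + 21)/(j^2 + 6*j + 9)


(1) = (m - 3)/(m + 2)
(2) = (w - 1)/(w + 4)
(3) = (q - 3)/(q + 3)
(4) = (s - 7)/(s - 8*I)
(5) = (j^2 + 8*j + 7)/(j + 3)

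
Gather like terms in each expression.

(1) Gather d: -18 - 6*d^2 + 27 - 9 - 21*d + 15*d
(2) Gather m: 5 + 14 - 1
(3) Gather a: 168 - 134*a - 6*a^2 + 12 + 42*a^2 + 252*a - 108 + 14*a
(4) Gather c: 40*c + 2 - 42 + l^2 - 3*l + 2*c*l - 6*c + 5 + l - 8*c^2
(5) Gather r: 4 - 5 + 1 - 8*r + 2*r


(1) = -6*d^2 - 6*d
(2) = 18
(3) = 36*a^2 + 132*a + 72
(4) = -8*c^2 + c*(2*l + 34) + l^2 - 2*l - 35
(5) = -6*r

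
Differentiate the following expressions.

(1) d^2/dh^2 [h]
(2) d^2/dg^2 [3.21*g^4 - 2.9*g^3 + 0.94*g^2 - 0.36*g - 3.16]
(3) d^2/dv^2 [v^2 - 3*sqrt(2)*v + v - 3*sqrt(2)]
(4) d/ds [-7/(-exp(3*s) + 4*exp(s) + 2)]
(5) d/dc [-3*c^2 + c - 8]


(1) = 0
(2) = 38.52*g^2 - 17.4*g + 1.88
(3) = 2
(4) = (28 - 21*exp(2*s))*exp(s)/(-exp(3*s) + 4*exp(s) + 2)^2
(5) = 1 - 6*c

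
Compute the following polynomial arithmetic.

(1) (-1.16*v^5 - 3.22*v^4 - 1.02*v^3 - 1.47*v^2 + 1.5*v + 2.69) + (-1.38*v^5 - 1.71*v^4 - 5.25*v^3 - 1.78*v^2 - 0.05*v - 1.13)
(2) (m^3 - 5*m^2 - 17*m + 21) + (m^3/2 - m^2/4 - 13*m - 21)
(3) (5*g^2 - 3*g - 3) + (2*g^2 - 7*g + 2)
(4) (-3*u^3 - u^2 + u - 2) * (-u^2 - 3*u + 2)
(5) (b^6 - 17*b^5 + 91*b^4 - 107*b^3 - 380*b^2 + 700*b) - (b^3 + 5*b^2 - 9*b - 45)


(1) = -2.54*v^5 - 4.93*v^4 - 6.27*v^3 - 3.25*v^2 + 1.45*v + 1.56
(2) = 3*m^3/2 - 21*m^2/4 - 30*m
(3) = 7*g^2 - 10*g - 1
(4) = 3*u^5 + 10*u^4 - 4*u^3 - 3*u^2 + 8*u - 4
(5) = b^6 - 17*b^5 + 91*b^4 - 108*b^3 - 385*b^2 + 709*b + 45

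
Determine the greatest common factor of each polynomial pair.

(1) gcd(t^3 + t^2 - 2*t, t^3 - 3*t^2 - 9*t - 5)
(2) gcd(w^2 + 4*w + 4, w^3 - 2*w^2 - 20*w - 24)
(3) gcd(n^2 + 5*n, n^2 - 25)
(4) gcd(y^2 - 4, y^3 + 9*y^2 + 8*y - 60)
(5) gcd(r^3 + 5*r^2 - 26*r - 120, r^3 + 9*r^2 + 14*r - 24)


(1) = gcd(t*(t - 1)*(t + 2), (t - 5)*(t + 1)^2) = 1
(2) = gcd((w + 2)^2, (w - 6)*(w + 2)^2) = w^2 + 4*w + 4
(3) = n + 5
(4) = gcd((y - 2)*(y + 2), (y - 2)*(y + 5)*(y + 6)) = y - 2
(5) = r^2 + 10*r + 24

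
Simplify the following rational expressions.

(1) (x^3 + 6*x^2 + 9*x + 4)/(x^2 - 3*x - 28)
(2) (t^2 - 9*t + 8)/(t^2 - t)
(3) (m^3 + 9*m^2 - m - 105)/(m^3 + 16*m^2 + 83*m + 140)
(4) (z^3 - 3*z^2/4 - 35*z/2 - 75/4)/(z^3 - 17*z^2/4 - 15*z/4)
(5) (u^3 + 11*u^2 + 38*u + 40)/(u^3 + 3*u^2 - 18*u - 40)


(1) = (x^2 + 2*x + 1)/(x - 7)
(2) = (t - 8)/t
(3) = (m - 3)/(m + 4)
(4) = (4*z^2 + 17*z + 15)/(4*z^2 + 3*z)
(5) = (u + 4)/(u - 4)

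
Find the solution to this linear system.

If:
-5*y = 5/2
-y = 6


Then:
No Solution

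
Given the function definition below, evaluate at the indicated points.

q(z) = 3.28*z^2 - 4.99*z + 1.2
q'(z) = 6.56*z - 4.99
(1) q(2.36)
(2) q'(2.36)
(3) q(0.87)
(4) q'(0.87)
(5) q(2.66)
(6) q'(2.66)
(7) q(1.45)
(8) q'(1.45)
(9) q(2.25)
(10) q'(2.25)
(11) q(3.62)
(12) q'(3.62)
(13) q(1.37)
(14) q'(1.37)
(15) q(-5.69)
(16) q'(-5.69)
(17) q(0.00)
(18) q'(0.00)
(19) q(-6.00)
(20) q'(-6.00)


(1) = 7.69
(2) = 10.49
(3) = -0.66
(4) = 0.72
(5) = 11.13
(6) = 12.46
(7) = 0.86
(8) = 4.52
(9) = 6.58
(10) = 9.77
(11) = 26.12
(12) = 18.76
(13) = 0.52
(14) = 4.00
(15) = 135.79
(16) = -42.32
(17) = 1.20
(18) = -4.99
(19) = 149.22
(20) = -44.35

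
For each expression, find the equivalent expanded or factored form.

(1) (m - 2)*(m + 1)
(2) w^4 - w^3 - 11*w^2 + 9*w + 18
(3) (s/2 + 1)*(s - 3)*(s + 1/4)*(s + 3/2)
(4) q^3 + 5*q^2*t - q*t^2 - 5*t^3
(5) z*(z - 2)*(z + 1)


(1) = m^2 - m - 2
(2) = (w - 3)*(w - 2)*(w + 1)*(w + 3)
(3) = s^4/2 + 3*s^3/8 - 59*s^2/16 - 87*s/16 - 9/8
(4) = (q - t)*(q + t)*(q + 5*t)
(5) = z^3 - z^2 - 2*z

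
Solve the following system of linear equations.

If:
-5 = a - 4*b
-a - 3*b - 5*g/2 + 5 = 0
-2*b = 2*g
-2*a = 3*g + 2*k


Then:
a = 35/9
b = 20/9
g = -20/9
k = -5/9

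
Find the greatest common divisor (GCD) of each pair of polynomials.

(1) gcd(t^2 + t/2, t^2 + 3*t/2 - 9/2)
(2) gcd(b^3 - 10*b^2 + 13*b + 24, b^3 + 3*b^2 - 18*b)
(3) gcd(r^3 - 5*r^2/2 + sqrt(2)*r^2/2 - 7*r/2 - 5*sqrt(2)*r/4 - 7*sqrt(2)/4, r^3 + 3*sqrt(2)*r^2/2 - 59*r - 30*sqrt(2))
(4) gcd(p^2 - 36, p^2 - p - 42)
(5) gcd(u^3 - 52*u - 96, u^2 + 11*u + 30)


(1) = gcd(t*(t + 1/2), (t - 3/2)*(t + 3)) = 1
(2) = b - 3
(3) = gcd((r - 7/2)*(r + 1)*(r + sqrt(2)/2), (r - 5*sqrt(2))*(r + sqrt(2)/2)*(r + 6*sqrt(2))) = r + sqrt(2)/2
(4) = p + 6
(5) = u + 6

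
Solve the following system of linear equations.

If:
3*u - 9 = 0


Then:
u = 3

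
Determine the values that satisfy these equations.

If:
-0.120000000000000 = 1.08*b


Then:
b = -0.11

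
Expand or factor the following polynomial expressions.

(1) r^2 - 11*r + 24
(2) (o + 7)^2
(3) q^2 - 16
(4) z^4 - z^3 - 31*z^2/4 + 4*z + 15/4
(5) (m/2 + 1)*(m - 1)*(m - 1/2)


(1) = (r - 8)*(r - 3)
(2) = o^2 + 14*o + 49
(3) = (q - 4)*(q + 4)
(4) = (z - 3)*(z - 1)*(z + 1/2)*(z + 5/2)
(5) = m^3/2 + m^2/4 - 5*m/4 + 1/2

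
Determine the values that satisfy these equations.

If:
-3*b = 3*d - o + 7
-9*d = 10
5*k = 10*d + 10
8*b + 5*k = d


Then:
b = 0
d = -10/9
k = -2/9
o = 11/3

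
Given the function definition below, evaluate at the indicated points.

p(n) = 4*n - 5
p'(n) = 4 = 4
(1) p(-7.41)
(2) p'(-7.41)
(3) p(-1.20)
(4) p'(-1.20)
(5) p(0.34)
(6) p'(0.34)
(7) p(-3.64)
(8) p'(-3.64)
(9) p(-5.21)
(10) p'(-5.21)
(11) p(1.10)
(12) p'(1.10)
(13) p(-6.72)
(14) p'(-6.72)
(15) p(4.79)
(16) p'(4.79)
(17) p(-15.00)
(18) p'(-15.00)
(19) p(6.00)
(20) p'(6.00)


(1) = -34.64
(2) = 4.00
(3) = -9.80
(4) = 4.00
(5) = -3.64
(6) = 4.00
(7) = -19.56
(8) = 4.00
(9) = -25.84
(10) = 4.00
(11) = -0.60
(12) = 4.00
(13) = -31.88
(14) = 4.00
(15) = 14.16
(16) = 4.00
(17) = -65.00
(18) = 4.00
(19) = 19.00
(20) = 4.00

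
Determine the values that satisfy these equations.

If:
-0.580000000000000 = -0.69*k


Then:
k = 0.84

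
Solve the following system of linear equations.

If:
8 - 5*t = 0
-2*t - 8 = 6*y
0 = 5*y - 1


Then:
No Solution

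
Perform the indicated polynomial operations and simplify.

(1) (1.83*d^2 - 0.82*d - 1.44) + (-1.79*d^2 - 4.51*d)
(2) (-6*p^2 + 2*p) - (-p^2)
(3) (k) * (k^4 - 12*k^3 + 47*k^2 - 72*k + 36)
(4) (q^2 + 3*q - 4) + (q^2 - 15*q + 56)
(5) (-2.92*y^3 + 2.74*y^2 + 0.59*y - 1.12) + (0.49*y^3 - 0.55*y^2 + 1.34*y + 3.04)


(1) = 0.04*d^2 - 5.33*d - 1.44
(2) = -5*p^2 + 2*p
(3) = k^5 - 12*k^4 + 47*k^3 - 72*k^2 + 36*k
(4) = 2*q^2 - 12*q + 52
(5) = -2.43*y^3 + 2.19*y^2 + 1.93*y + 1.92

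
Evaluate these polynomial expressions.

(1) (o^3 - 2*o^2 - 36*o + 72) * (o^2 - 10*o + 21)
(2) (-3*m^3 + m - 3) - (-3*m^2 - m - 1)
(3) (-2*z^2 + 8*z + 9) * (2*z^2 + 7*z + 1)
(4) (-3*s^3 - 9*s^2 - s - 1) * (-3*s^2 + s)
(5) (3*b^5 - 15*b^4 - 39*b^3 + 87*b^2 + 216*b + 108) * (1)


(1) = o^5 - 12*o^4 + 5*o^3 + 390*o^2 - 1476*o + 1512
(2) = -3*m^3 + 3*m^2 + 2*m - 2
(3) = -4*z^4 + 2*z^3 + 72*z^2 + 71*z + 9
(4) = 9*s^5 + 24*s^4 - 6*s^3 + 2*s^2 - s
(5) = 3*b^5 - 15*b^4 - 39*b^3 + 87*b^2 + 216*b + 108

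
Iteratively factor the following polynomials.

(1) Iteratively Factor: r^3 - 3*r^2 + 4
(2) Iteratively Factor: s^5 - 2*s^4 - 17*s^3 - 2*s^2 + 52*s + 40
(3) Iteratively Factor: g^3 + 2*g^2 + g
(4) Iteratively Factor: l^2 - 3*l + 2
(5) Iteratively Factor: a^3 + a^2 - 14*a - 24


(1) = (r - 2)*(r^2 - r - 2) = (r - 2)*(r + 1)*(r - 2)
(2) = (s + 2)*(s^4 - 4*s^3 - 9*s^2 + 16*s + 20) = (s + 2)^2*(s^3 - 6*s^2 + 3*s + 10) = (s - 2)*(s + 2)^2*(s^2 - 4*s - 5) = (s - 2)*(s + 1)*(s + 2)^2*(s - 5)
(3) = (g + 1)*(g^2 + g) = g*(g + 1)*(g + 1)
(4) = (l - 2)*(l - 1)
(5) = (a + 3)*(a^2 - 2*a - 8) = (a + 2)*(a + 3)*(a - 4)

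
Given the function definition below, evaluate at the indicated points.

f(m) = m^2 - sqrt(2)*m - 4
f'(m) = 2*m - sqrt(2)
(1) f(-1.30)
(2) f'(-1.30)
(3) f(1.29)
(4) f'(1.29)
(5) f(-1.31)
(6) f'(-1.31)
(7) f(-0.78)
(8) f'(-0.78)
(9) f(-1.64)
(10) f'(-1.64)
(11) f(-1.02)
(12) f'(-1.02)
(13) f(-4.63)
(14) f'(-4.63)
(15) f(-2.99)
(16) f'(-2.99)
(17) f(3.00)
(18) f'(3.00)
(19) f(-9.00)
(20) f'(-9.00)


(1) = -0.47
(2) = -4.01
(3) = -4.16
(4) = 1.17
(5) = -0.43
(6) = -4.03
(7) = -2.29
(8) = -2.97
(9) = 1.01
(10) = -4.69
(11) = -1.52
(12) = -3.45
(13) = 23.98
(14) = -10.67
(15) = 9.17
(16) = -7.39
(17) = 0.76
(18) = 4.59
(19) = 89.73
(20) = -19.41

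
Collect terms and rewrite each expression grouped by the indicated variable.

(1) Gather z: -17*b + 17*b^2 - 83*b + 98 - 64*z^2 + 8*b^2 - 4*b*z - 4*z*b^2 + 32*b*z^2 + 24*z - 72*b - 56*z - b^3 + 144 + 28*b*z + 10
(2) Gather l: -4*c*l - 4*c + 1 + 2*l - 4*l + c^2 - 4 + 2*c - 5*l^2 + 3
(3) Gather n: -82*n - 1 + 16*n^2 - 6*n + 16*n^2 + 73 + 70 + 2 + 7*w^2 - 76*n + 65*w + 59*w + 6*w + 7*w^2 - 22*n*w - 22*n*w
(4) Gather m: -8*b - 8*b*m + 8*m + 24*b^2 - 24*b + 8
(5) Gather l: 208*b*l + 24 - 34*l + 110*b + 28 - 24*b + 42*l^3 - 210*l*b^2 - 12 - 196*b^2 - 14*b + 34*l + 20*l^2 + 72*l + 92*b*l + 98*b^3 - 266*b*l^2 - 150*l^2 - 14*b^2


(1) = -b^3 + 25*b^2 - 172*b + z^2*(32*b - 64) + z*(-4*b^2 + 24*b - 32) + 252
(2) = c^2 - 2*c - 5*l^2 + l*(-4*c - 2)
(3) = 32*n^2 + n*(-44*w - 164) + 14*w^2 + 130*w + 144
(4) = 24*b^2 - 32*b + m*(8 - 8*b) + 8
(5) = 98*b^3 - 210*b^2 + 72*b + 42*l^3 + l^2*(-266*b - 130) + l*(-210*b^2 + 300*b + 72) + 40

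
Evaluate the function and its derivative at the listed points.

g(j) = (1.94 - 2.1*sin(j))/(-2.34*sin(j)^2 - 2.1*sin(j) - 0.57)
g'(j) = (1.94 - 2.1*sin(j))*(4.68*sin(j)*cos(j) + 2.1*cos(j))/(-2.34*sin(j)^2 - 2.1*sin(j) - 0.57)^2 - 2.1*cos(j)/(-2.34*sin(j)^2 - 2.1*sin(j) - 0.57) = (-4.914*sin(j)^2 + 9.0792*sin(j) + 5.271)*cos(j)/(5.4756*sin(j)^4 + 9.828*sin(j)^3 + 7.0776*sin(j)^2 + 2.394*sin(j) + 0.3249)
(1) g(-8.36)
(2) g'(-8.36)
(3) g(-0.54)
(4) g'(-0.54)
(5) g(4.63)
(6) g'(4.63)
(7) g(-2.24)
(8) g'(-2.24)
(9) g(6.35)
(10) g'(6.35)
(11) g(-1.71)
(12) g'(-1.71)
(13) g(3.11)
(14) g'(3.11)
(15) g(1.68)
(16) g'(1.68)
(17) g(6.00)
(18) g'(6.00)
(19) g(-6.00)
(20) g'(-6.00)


(1) = -7.22
(2) = 11.38
(3) = -27.74
(4) = -50.37
(5) = -5.03
(6) = 1.11
(7) = -9.90
(8) = 23.02
(9) = -2.50
(10) = 11.25
(11) = -5.12
(12) = 1.92
(13) = -2.93
(14) = -13.61
(15) = 0.03
(16) = -0.04
(17) = -15.23
(18) = 81.98
(19) = -1.01
(20) = 3.97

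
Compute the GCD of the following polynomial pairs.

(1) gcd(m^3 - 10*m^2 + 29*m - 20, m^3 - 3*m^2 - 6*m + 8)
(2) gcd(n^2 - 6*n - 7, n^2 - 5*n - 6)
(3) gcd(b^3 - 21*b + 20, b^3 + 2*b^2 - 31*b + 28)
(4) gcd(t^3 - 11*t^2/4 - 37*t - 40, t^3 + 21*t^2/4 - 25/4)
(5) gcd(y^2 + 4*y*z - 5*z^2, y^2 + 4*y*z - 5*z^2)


(1) = m^2 - 5*m + 4
(2) = n + 1
(3) = gcd((b - 4)*(b - 1)*(b + 5), (b - 4)*(b - 1)*(b + 7)) = b^2 - 5*b + 4
(4) = t + 5/4
(5) = y^2 + 4*y*z - 5*z^2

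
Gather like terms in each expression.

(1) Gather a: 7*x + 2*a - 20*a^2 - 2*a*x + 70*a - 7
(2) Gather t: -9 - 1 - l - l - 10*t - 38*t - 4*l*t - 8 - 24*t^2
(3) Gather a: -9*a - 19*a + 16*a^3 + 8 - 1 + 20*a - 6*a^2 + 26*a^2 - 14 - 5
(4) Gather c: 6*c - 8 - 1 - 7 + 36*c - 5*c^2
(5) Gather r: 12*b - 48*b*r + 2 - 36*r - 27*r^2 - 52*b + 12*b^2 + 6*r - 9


(1) = -20*a^2 + a*(72 - 2*x) + 7*x - 7
(2) = -2*l - 24*t^2 + t*(-4*l - 48) - 18
(3) = 16*a^3 + 20*a^2 - 8*a - 12
(4) = -5*c^2 + 42*c - 16
(5) = 12*b^2 - 40*b - 27*r^2 + r*(-48*b - 30) - 7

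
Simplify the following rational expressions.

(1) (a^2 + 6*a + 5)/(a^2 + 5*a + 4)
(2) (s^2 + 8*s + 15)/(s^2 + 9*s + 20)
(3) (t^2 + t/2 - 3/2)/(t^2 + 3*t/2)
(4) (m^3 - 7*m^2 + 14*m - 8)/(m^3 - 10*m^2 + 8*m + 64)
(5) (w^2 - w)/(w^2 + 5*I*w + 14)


(1) = (a + 5)/(a + 4)
(2) = (s + 3)/(s + 4)
(3) = (t - 1)/t
(4) = (m^2 - 3*m + 2)/(m^2 - 6*m - 16)
(5) = (w^2 - w)/(w^2 + 5*I*w + 14)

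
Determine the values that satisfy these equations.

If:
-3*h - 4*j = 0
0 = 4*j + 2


Then:
h = 2/3
j = -1/2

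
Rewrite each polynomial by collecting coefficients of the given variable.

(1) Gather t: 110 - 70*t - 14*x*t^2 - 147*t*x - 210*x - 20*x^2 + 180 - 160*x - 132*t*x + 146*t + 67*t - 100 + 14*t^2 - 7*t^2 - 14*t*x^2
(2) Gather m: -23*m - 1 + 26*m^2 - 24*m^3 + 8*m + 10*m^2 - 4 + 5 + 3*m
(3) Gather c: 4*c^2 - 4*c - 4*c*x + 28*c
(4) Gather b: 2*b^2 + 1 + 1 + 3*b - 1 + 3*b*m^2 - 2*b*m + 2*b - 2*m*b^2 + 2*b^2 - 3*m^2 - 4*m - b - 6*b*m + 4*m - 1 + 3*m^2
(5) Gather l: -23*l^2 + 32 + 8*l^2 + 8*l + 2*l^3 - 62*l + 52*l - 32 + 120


(1) = t^2*(7 - 14*x) + t*(-14*x^2 - 279*x + 143) - 20*x^2 - 370*x + 190
(2) = -24*m^3 + 36*m^2 - 12*m
(3) = 4*c^2 + c*(24 - 4*x)
(4) = b^2*(4 - 2*m) + b*(3*m^2 - 8*m + 4)
(5) = 2*l^3 - 15*l^2 - 2*l + 120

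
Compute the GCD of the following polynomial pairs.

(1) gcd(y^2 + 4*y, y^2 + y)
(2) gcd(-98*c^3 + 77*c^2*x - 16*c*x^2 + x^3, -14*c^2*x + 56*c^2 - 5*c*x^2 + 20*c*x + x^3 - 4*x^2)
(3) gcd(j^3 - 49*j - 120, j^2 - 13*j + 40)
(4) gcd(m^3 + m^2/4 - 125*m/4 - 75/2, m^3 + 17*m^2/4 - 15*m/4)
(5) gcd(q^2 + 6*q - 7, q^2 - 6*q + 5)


(1) = gcd(y*(y + 4), y*(y + 1)) = y
(2) = -7*c + x
(3) = j - 8
(4) = m + 5
(5) = q - 1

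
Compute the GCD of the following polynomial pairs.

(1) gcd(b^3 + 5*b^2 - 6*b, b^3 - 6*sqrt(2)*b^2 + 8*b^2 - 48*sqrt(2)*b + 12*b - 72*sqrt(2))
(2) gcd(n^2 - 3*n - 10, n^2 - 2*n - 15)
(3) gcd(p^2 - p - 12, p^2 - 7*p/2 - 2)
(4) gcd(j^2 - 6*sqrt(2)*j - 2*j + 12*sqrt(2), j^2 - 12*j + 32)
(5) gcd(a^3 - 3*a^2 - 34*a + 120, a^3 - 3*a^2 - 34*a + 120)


(1) = gcd(b*(b - 1)*(b + 6), (b + 2)*(b + 6)*(b - 6*sqrt(2))) = b + 6
(2) = n - 5
(3) = p - 4
(4) = 1
(5) = a^3 - 3*a^2 - 34*a + 120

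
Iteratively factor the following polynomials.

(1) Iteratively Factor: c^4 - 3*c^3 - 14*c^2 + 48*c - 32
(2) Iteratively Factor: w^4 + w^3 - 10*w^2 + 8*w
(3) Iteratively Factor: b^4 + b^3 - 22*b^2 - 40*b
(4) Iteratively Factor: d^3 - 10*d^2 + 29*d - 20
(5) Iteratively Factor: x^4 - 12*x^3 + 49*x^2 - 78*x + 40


(1) = (c - 1)*(c^3 - 2*c^2 - 16*c + 32) = (c - 1)*(c + 4)*(c^2 - 6*c + 8) = (c - 2)*(c - 1)*(c + 4)*(c - 4)
(2) = (w - 2)*(w^3 + 3*w^2 - 4*w) = (w - 2)*(w + 4)*(w^2 - w) = w*(w - 2)*(w + 4)*(w - 1)
(3) = (b)*(b^3 + b^2 - 22*b - 40) = b*(b + 4)*(b^2 - 3*b - 10) = b*(b + 2)*(b + 4)*(b - 5)
(4) = (d - 1)*(d^2 - 9*d + 20) = (d - 4)*(d - 1)*(d - 5)
(5) = (x - 1)*(x^3 - 11*x^2 + 38*x - 40) = (x - 4)*(x - 1)*(x^2 - 7*x + 10) = (x - 5)*(x - 4)*(x - 1)*(x - 2)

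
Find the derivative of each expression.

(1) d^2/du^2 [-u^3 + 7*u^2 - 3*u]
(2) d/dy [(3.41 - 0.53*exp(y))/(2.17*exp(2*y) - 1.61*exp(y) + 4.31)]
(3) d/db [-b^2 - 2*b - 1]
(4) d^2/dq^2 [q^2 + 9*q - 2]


(1) = 14 - 6*u
(2) = (1.1501*exp(2*y) - 14.7994*exp(y) + 3.2058)*exp(y)/(4.7089*exp(4*y) - 6.9874*exp(3*y) + 21.2975*exp(2*y) - 13.8782*exp(y) + 18.5761)
(3) = -2*b - 2
(4) = 2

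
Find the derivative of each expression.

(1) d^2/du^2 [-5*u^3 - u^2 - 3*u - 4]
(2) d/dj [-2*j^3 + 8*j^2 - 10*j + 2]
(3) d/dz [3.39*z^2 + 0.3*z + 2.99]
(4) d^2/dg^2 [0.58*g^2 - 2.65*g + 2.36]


(1) = -30*u - 2
(2) = -6*j^2 + 16*j - 10
(3) = 6.78*z + 0.3
(4) = 1.16000000000000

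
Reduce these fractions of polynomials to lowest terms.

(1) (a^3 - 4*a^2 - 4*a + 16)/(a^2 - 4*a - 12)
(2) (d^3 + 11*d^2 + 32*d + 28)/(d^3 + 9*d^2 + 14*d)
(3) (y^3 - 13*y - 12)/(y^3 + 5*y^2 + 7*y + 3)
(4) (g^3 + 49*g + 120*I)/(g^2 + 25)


(1) = (a^2 - 6*a + 8)/(a - 6)
(2) = (d + 2)/d
(3) = (y - 4)/(y + 1)
(4) = (g^2 - 5*I*g + 24)/(g - 5*I)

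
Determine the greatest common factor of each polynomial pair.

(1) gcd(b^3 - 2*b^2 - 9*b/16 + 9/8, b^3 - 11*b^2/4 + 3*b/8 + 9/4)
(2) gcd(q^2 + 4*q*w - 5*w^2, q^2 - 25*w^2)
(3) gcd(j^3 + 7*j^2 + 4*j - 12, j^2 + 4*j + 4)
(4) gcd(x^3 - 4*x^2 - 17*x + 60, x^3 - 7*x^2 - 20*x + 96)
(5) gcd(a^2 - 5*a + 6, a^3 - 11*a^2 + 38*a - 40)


(1) = b^2 - 5*b/4 - 3/2
(2) = q + 5*w
(3) = j + 2
(4) = gcd((x - 5)*(x - 3)*(x + 4), (x - 8)*(x - 3)*(x + 4)) = x^2 + x - 12
(5) = gcd((a - 3)*(a - 2), (a - 5)*(a - 4)*(a - 2)) = a - 2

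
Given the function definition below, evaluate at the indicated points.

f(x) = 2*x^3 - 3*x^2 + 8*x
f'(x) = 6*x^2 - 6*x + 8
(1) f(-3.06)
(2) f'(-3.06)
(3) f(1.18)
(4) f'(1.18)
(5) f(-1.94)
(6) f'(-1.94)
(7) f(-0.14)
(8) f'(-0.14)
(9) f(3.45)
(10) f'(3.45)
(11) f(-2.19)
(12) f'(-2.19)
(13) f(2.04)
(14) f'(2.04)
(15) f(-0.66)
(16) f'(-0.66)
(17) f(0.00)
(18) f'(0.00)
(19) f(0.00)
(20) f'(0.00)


(1) = -109.88
(2) = 82.54
(3) = 8.55
(4) = 9.27
(5) = -41.41
(6) = 42.22
(7) = -1.18
(8) = 8.96
(9) = 74.02
(10) = 58.72
(11) = -52.92
(12) = 49.92
(13) = 20.81
(14) = 20.73
(15) = -7.16
(16) = 14.57
(17) = 0.00
(18) = 8.00
(19) = 0.00
(20) = 8.00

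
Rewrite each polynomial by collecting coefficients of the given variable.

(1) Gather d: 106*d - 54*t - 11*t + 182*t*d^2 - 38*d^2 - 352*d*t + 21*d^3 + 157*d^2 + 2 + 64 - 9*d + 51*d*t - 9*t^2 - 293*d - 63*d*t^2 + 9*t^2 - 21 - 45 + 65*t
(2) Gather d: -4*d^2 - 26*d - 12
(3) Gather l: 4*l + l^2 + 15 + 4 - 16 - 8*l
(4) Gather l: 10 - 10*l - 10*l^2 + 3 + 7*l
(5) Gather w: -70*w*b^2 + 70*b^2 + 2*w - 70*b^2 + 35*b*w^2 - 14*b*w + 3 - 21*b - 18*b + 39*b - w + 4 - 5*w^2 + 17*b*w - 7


(1) = 21*d^3 + d^2*(182*t + 119) + d*(-63*t^2 - 301*t - 196)
(2) = -4*d^2 - 26*d - 12
(3) = l^2 - 4*l + 3
(4) = -10*l^2 - 3*l + 13
(5) = w^2*(35*b - 5) + w*(-70*b^2 + 3*b + 1)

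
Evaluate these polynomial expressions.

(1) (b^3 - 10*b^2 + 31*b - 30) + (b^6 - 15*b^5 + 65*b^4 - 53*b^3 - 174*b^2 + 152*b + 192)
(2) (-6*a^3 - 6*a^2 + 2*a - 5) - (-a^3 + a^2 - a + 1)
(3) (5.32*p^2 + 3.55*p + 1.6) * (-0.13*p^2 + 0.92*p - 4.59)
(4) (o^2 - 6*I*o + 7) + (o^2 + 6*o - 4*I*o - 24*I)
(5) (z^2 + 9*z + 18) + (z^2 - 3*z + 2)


(1) = b^6 - 15*b^5 + 65*b^4 - 52*b^3 - 184*b^2 + 183*b + 162
(2) = -5*a^3 - 7*a^2 + 3*a - 6
(3) = -0.6916*p^4 + 4.4329*p^3 - 21.3608*p^2 - 14.8225*p - 7.344
(4) = 2*o^2 + 6*o - 10*I*o + 7 - 24*I
(5) = 2*z^2 + 6*z + 20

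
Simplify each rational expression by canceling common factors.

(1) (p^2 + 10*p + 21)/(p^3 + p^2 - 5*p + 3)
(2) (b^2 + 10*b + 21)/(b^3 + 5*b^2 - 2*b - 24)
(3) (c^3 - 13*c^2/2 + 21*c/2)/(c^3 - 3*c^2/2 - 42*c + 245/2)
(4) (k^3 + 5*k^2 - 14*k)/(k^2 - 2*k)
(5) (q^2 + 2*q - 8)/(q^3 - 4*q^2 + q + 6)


(1) = (p + 7)/(p^2 - 2*p + 1)
(2) = (b + 7)/(b^2 + 2*b - 8)
(3) = (c^2 - 3*c)/(c^2 + 2*c - 35)
(4) = k + 7
(5) = (q + 4)/(q^2 - 2*q - 3)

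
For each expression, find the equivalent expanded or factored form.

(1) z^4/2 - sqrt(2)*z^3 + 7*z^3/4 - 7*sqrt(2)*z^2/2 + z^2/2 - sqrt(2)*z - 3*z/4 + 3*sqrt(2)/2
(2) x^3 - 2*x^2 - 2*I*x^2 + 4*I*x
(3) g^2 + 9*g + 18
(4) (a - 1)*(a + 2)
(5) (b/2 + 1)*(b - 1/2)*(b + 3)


(1) = (z/2 + 1/2)*(z - 1/2)*(z + 3)*(z - 2*sqrt(2))
(2) = x*(x - 2)*(x - 2*I)
(3) = (g + 3)*(g + 6)
(4) = a^2 + a - 2
(5) = b^3/2 + 9*b^2/4 + 7*b/4 - 3/2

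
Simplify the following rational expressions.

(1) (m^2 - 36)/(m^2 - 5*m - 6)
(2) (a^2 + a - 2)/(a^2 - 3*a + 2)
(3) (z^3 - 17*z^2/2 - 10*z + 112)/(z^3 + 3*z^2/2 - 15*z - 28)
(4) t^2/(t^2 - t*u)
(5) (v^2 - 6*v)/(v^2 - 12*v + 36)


(1) = (m + 6)/(m + 1)
(2) = (a + 2)/(a - 2)
(3) = (z - 8)/(z + 2)
(4) = t/(t - u)
(5) = v/(v - 6)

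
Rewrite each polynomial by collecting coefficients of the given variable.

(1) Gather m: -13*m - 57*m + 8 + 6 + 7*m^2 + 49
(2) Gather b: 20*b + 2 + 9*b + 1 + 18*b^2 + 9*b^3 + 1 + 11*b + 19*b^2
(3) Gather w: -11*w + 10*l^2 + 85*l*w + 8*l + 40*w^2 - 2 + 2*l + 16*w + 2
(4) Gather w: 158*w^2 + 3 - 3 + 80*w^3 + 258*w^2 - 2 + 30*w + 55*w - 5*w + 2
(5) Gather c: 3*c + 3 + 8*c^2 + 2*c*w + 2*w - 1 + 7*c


(1) = 7*m^2 - 70*m + 63
(2) = 9*b^3 + 37*b^2 + 40*b + 4
(3) = 10*l^2 + 10*l + 40*w^2 + w*(85*l + 5)
(4) = 80*w^3 + 416*w^2 + 80*w
(5) = 8*c^2 + c*(2*w + 10) + 2*w + 2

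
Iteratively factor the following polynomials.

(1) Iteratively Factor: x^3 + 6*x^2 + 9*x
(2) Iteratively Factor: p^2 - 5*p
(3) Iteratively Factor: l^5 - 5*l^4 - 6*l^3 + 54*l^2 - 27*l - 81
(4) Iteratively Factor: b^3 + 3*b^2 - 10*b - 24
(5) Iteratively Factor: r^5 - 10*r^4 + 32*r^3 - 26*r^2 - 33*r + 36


(1) = (x)*(x^2 + 6*x + 9) = x*(x + 3)*(x + 3)
(2) = (p)*(p - 5)
(3) = (l - 3)*(l^4 - 2*l^3 - 12*l^2 + 18*l + 27) = (l - 3)^2*(l^3 + l^2 - 9*l - 9) = (l - 3)^3*(l^2 + 4*l + 3) = (l - 3)^3*(l + 1)*(l + 3)
(4) = (b + 2)*(b^2 + b - 12) = (b - 3)*(b + 2)*(b + 4)
(5) = (r + 1)*(r^4 - 11*r^3 + 43*r^2 - 69*r + 36) = (r - 3)*(r + 1)*(r^3 - 8*r^2 + 19*r - 12) = (r - 4)*(r - 3)*(r + 1)*(r^2 - 4*r + 3) = (r - 4)*(r - 3)^2*(r + 1)*(r - 1)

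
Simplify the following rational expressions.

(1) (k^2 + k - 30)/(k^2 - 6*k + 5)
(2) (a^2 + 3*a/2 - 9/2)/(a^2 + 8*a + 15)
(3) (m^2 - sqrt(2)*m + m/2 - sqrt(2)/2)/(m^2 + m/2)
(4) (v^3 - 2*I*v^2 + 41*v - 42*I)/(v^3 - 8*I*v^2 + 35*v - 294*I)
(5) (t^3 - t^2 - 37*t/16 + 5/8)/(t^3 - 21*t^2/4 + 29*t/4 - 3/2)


(1) = (k + 6)/(k - 1)
(2) = (2*a - 3)/(2*a + 10)
(3) = (4*m - 4*sqrt(2))/(4*m)
(4) = (v - I)/(v - 7*I)
(5) = (4*t + 5)/(4*t - 12)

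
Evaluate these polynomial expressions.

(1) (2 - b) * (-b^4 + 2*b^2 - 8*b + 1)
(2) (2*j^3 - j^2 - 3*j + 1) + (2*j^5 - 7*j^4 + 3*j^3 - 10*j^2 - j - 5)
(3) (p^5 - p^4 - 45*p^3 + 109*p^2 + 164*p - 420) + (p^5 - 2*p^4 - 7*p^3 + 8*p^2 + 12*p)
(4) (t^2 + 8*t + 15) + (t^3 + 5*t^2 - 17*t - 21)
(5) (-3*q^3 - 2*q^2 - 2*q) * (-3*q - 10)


(1) = b^5 - 2*b^4 - 2*b^3 + 12*b^2 - 17*b + 2
(2) = 2*j^5 - 7*j^4 + 5*j^3 - 11*j^2 - 4*j - 4
(3) = 2*p^5 - 3*p^4 - 52*p^3 + 117*p^2 + 176*p - 420
(4) = t^3 + 6*t^2 - 9*t - 6
(5) = 9*q^4 + 36*q^3 + 26*q^2 + 20*q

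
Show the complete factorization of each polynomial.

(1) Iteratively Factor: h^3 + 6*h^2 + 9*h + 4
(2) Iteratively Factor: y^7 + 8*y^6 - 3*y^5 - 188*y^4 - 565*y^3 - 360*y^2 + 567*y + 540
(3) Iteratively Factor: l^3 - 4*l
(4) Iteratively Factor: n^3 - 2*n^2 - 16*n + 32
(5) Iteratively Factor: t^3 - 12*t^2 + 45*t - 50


(1) = (h + 1)*(h^2 + 5*h + 4) = (h + 1)^2*(h + 4)
(2) = (y + 1)*(y^6 + 7*y^5 - 10*y^4 - 178*y^3 - 387*y^2 + 27*y + 540) = (y + 1)*(y + 3)*(y^5 + 4*y^4 - 22*y^3 - 112*y^2 - 51*y + 180) = (y - 5)*(y + 1)*(y + 3)*(y^4 + 9*y^3 + 23*y^2 + 3*y - 36) = (y - 5)*(y - 1)*(y + 1)*(y + 3)*(y^3 + 10*y^2 + 33*y + 36) = (y - 5)*(y - 1)*(y + 1)*(y + 3)*(y + 4)*(y^2 + 6*y + 9) = (y - 5)*(y - 1)*(y + 1)*(y + 3)^2*(y + 4)*(y + 3)
(3) = (l - 2)*(l^2 + 2*l) = l*(l - 2)*(l + 2)
(4) = (n - 4)*(n^2 + 2*n - 8) = (n - 4)*(n + 4)*(n - 2)
(5) = (t - 2)*(t^2 - 10*t + 25) = (t - 5)*(t - 2)*(t - 5)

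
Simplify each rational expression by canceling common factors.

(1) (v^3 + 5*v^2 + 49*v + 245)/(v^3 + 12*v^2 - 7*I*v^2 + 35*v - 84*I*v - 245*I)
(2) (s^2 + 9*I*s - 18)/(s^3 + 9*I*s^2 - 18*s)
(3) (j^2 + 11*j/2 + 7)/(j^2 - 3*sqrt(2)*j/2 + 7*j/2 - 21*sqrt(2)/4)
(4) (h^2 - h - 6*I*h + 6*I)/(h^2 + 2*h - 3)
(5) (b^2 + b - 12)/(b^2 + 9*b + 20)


(1) = (v + 7*I)/(v + 7)
(2) = 1/s
(3) = (8*j + 16)/(8*j - 12*sqrt(2))
(4) = (h - 6*I)/(h + 3)
(5) = (b - 3)/(b + 5)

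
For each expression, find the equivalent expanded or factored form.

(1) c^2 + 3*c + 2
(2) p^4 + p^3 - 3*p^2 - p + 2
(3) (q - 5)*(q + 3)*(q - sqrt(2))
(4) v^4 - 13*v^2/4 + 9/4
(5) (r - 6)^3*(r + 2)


(1) = (c + 1)*(c + 2)
(2) = (p - 1)^2*(p + 1)*(p + 2)
(3) = q^3 - 2*q^2 - sqrt(2)*q^2 - 15*q + 2*sqrt(2)*q + 15*sqrt(2)
(4) = (v - 3/2)*(v - 1)*(v + 1)*(v + 3/2)
(5) = r^4 - 16*r^3 + 72*r^2 - 432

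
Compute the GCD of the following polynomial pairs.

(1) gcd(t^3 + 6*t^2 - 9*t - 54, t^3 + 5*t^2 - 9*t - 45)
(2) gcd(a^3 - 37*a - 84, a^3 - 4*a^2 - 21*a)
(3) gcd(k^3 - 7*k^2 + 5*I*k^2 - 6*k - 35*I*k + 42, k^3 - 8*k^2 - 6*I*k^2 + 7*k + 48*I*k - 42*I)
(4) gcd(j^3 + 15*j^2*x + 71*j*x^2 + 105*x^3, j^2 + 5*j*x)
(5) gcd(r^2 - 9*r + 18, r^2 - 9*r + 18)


(1) = t^2 - 9
(2) = gcd((a - 7)*(a + 3)*(a + 4), a*(a - 7)*(a + 3)) = a^2 - 4*a - 21
(3) = k - 7
(4) = j + 5*x
(5) = r^2 - 9*r + 18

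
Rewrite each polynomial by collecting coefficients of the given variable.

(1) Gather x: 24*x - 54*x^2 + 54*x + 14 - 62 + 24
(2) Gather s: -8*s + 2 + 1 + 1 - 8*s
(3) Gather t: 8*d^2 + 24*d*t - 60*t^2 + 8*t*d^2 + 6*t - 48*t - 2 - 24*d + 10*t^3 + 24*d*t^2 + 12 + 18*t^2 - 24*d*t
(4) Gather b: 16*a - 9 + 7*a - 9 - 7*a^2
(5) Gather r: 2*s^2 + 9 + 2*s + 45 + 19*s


(1) = -54*x^2 + 78*x - 24
(2) = 4 - 16*s
(3) = 8*d^2 - 24*d + 10*t^3 + t^2*(24*d - 42) + t*(8*d^2 - 42) + 10
(4) = -7*a^2 + 23*a - 18
(5) = 2*s^2 + 21*s + 54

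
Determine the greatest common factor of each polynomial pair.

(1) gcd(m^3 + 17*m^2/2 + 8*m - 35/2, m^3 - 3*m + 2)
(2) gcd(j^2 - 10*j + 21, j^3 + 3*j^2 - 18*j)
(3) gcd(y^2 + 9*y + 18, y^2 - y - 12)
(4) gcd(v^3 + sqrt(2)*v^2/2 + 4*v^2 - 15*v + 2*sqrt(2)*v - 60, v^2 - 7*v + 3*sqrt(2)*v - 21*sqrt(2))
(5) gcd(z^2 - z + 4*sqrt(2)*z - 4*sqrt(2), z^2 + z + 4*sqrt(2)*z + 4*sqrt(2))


(1) = gcd((m - 1)*(m + 5/2)*(m + 7), (m - 1)^2*(m + 2)) = m - 1
(2) = gcd((j - 7)*(j - 3), j*(j - 3)*(j + 6)) = j - 3
(3) = y + 3
(4) = gcd((v + 4)*(v - 5*sqrt(2)/2)*(v + 3*sqrt(2)), (v - 7)*(v + 3*sqrt(2))) = v + 3*sqrt(2)
(5) = gcd((z - 1)*(z + 4*sqrt(2)), (z + 1)*(z + 4*sqrt(2))) = z + 4*sqrt(2)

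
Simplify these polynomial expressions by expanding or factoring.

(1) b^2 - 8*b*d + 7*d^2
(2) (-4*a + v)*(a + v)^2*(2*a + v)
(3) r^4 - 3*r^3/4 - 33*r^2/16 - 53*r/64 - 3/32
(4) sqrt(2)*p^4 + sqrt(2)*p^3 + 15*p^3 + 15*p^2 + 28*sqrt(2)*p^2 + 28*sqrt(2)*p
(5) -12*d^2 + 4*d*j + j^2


(1) = (b - 7*d)*(b - d)
(2) = -8*a^4 - 18*a^3*v - 11*a^2*v^2 + v^4
(3) = (r - 2)*(r + 1/4)^2*(r + 3/4)
(4) = p*(p + 7*sqrt(2)/2)*(p + 4*sqrt(2))*(sqrt(2)*p + sqrt(2))
(5) = (-2*d + j)*(6*d + j)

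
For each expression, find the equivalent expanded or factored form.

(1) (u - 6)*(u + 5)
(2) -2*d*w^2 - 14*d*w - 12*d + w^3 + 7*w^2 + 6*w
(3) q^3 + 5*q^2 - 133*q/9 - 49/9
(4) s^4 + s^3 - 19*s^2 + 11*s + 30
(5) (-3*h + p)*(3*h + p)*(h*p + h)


(1) = u^2 - u - 30
(2) = (-2*d + w)*(w + 1)*(w + 6)
(3) = (q - 7/3)*(q + 1/3)*(q + 7)
(4) = (s - 3)*(s - 2)*(s + 1)*(s + 5)
(5) = -9*h^3*p - 9*h^3 + h*p^3 + h*p^2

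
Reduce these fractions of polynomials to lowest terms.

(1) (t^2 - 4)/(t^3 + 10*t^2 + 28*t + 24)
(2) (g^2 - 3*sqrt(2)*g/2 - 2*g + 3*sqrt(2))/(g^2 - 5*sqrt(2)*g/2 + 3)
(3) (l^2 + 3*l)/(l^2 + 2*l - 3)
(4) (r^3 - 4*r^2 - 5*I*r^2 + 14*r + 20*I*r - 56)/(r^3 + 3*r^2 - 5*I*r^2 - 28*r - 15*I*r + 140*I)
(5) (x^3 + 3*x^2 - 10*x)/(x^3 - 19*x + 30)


(1) = (t - 2)/(t^2 + 8*t + 12)
(2) = (4*g - 8)/(4*g - 4*sqrt(2))
(3) = l/(l - 1)
(4) = (r^2 - 5*I*r + 14)/(r^2 + r*(7 - 5*I) - 35*I)
(5) = x/(x - 3)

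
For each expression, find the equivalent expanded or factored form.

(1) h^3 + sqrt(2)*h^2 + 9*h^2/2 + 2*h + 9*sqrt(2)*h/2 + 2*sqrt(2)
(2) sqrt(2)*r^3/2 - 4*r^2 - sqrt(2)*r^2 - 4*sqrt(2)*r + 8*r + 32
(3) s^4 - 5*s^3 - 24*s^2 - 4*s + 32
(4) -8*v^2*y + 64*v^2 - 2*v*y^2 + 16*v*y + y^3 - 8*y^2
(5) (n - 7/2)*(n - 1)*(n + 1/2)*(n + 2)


(1) = (h + 1/2)*(h + 4)*(h + sqrt(2))
(2) = (r - 4)*(r - 4*sqrt(2))*(sqrt(2)*r/2 + sqrt(2))
(3) = (s - 8)*(s - 1)*(s + 2)^2
(4) = (-4*v + y)*(2*v + y)*(y - 8)
(5) = n^4 - 2*n^3 - 27*n^2/4 + 17*n/4 + 7/2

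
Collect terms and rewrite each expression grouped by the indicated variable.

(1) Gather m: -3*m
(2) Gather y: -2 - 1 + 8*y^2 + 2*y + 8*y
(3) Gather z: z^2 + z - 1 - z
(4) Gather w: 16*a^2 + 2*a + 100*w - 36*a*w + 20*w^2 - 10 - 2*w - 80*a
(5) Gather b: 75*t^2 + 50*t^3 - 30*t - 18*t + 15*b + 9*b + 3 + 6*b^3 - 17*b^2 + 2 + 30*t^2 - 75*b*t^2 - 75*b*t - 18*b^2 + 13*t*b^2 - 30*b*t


(1) = -3*m
(2) = 8*y^2 + 10*y - 3
(3) = z^2 - 1
(4) = 16*a^2 - 78*a + 20*w^2 + w*(98 - 36*a) - 10
(5) = 6*b^3 + b^2*(13*t - 35) + b*(-75*t^2 - 105*t + 24) + 50*t^3 + 105*t^2 - 48*t + 5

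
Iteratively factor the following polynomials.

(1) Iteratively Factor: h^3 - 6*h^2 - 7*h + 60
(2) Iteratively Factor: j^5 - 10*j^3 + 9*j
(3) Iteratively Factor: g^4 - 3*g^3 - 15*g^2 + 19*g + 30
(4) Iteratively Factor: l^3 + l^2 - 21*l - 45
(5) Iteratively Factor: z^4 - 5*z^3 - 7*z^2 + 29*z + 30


(1) = (h + 3)*(h^2 - 9*h + 20) = (h - 5)*(h + 3)*(h - 4)
(2) = (j + 1)*(j^4 - j^3 - 9*j^2 + 9*j) = j*(j + 1)*(j^3 - j^2 - 9*j + 9) = j*(j - 3)*(j + 1)*(j^2 + 2*j - 3) = j*(j - 3)*(j - 1)*(j + 1)*(j + 3)
(3) = (g + 1)*(g^3 - 4*g^2 - 11*g + 30) = (g - 2)*(g + 1)*(g^2 - 2*g - 15) = (g - 5)*(g - 2)*(g + 1)*(g + 3)
(4) = (l + 3)*(l^2 - 2*l - 15) = (l + 3)^2*(l - 5)
(5) = (z - 3)*(z^3 - 2*z^2 - 13*z - 10) = (z - 3)*(z + 1)*(z^2 - 3*z - 10) = (z - 5)*(z - 3)*(z + 1)*(z + 2)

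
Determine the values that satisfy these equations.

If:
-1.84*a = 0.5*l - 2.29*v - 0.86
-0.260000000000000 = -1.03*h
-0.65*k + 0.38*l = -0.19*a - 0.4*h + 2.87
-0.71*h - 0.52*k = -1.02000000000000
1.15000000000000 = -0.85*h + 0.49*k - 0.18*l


Then:
a = 26.46
h = 0.25
k = 1.62
l = -3.18
v = 20.19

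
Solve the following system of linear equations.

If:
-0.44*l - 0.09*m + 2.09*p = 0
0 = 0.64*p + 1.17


Then:
l = -0.204545454545455*m - 8.68359375
p = -1.83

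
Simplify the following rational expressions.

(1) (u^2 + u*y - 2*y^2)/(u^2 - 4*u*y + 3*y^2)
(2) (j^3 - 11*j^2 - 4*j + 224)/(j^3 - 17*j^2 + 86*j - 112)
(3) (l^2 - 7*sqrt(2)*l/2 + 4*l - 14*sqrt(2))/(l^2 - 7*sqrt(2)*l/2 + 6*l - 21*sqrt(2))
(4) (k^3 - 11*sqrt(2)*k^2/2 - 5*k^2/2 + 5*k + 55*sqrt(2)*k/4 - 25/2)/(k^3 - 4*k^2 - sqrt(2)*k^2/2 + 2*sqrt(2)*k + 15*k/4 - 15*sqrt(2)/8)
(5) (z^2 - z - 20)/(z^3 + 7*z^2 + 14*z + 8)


(1) = (-u - 2*y)/(-u + 3*y)
(2) = (j + 4)/(j - 2)
(3) = (4*l + 16)/(4*l + 24)
(4) = (32*k - 160*sqrt(2))/(32*k - 48)
(5) = (z - 5)/(z^2 + 3*z + 2)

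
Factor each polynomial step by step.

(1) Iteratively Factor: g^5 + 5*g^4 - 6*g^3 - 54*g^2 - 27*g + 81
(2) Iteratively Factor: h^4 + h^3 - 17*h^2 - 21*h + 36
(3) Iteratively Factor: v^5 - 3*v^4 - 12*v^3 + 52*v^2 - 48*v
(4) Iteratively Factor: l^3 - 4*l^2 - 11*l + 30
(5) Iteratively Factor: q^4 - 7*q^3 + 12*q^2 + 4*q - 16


(1) = (g + 3)*(g^4 + 2*g^3 - 12*g^2 - 18*g + 27) = (g - 1)*(g + 3)*(g^3 + 3*g^2 - 9*g - 27) = (g - 1)*(g + 3)^2*(g^2 - 9) = (g - 3)*(g - 1)*(g + 3)^2*(g + 3)
(2) = (h + 3)*(h^3 - 2*h^2 - 11*h + 12) = (h - 1)*(h + 3)*(h^2 - h - 12) = (h - 1)*(h + 3)^2*(h - 4)
(3) = (v)*(v^4 - 3*v^3 - 12*v^2 + 52*v - 48) = v*(v + 4)*(v^3 - 7*v^2 + 16*v - 12) = v*(v - 2)*(v + 4)*(v^2 - 5*v + 6) = v*(v - 2)^2*(v + 4)*(v - 3)
(4) = (l - 2)*(l^2 - 2*l - 15) = (l - 5)*(l - 2)*(l + 3)
(5) = (q - 2)*(q^3 - 5*q^2 + 2*q + 8) = (q - 4)*(q - 2)*(q^2 - q - 2) = (q - 4)*(q - 2)*(q + 1)*(q - 2)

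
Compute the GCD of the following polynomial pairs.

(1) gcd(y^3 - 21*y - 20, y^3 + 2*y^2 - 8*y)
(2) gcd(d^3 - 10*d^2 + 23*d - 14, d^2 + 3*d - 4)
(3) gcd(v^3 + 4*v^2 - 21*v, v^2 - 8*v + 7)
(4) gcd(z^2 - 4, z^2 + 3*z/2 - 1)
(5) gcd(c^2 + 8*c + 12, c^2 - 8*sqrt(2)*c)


(1) = gcd((y - 5)*(y + 1)*(y + 4), y*(y - 2)*(y + 4)) = y + 4
(2) = d - 1
(3) = 1
(4) = z + 2
(5) = 1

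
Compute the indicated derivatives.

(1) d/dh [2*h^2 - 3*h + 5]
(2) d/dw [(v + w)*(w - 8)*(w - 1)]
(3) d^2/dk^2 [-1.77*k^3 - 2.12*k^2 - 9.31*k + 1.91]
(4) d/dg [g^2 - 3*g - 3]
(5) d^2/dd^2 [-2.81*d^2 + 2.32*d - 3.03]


(1) = 4*h - 3
(2) = 2*v*w - 9*v + 3*w^2 - 18*w + 8
(3) = -10.62*k - 4.24
(4) = 2*g - 3
(5) = -5.62000000000000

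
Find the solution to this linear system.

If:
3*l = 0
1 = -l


Then:
No Solution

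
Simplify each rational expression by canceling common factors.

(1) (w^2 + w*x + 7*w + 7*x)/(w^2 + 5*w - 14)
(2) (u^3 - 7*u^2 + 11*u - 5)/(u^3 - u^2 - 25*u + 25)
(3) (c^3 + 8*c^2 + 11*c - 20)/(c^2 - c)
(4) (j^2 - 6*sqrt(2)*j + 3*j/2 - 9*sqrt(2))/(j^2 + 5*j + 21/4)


(1) = (w + x)/(w - 2)
(2) = (u - 1)/(u + 5)
(3) = (c^2 + 9*c + 20)/c
(4) = (8*j - 48*sqrt(2))/(8*j + 28)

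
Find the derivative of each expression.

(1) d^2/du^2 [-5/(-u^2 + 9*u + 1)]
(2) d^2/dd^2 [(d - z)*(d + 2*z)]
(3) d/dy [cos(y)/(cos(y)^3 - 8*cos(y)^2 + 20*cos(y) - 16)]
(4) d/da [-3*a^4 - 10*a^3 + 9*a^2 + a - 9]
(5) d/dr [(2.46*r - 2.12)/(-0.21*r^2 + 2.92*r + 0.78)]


(1) = 10*(u^2 - 9*u - (2*u - 9)^2 - 1)/(-u^2 + 9*u + 1)^3
(2) = 2
(3) = 2*(cos(y)^2 - 2*cos(y) - 4)*sin(y)/((cos(y) - 4)^2*(cos(y) - 2)^3)
(4) = -12*a^3 - 30*a^2 + 18*a + 1
(5) = (0.5166*r^2 - 0.8904*r + 8.1092)/(0.0441*r^4 - 1.2264*r^3 + 8.1988*r^2 + 4.5552*r + 0.6084)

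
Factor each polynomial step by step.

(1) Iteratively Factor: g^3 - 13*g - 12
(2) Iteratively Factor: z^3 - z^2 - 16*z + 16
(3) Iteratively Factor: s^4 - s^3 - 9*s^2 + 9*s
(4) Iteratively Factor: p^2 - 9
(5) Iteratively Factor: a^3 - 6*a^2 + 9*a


(1) = (g + 3)*(g^2 - 3*g - 4) = (g - 4)*(g + 3)*(g + 1)
(2) = (z - 4)*(z^2 + 3*z - 4) = (z - 4)*(z + 4)*(z - 1)
(3) = (s - 1)*(s^3 - 9*s) = s*(s - 1)*(s^2 - 9) = s*(s - 1)*(s + 3)*(s - 3)
(4) = (p + 3)*(p - 3)
(5) = (a - 3)*(a^2 - 3*a) = (a - 3)^2*(a)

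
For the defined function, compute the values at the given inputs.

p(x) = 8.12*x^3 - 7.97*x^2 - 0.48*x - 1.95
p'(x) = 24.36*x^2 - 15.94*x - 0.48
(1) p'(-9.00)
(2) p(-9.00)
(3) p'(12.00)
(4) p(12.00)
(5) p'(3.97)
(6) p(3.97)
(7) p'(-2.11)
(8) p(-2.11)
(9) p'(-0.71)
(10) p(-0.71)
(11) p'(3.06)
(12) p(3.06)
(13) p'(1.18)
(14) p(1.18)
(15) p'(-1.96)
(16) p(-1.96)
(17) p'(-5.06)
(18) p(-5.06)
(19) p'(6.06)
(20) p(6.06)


(1) = 2116.14
(2) = -6562.68
(3) = 3316.08
(4) = 12875.97
(5) = 320.17
(6) = 378.60
(7) = 141.61
(8) = -112.70
(9) = 23.12
(10) = -8.53
(11) = 178.84
(12) = 154.61
(13) = 14.63
(14) = -0.27
(15) = 124.34
(16) = -92.77
(17) = 703.88
(18) = -1255.56
(19) = 797.51
(20) = 1509.52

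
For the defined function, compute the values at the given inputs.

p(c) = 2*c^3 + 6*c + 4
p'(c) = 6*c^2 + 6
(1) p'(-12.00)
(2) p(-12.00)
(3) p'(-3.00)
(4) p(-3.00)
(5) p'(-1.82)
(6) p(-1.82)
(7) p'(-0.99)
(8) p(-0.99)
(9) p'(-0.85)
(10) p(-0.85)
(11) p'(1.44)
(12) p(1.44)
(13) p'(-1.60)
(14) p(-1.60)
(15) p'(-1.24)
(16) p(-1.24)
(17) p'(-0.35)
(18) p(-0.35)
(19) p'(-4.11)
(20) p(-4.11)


(1) = 870.00
(2) = -3524.00
(3) = 60.00
(4) = -68.00
(5) = 25.87
(6) = -18.98
(7) = 11.88
(8) = -3.88
(9) = 10.33
(10) = -2.33
(11) = 18.44
(12) = 18.61
(13) = 21.36
(14) = -13.79
(15) = 15.23
(16) = -7.25
(17) = 6.73
(18) = 1.81
(19) = 107.35
(20) = -159.51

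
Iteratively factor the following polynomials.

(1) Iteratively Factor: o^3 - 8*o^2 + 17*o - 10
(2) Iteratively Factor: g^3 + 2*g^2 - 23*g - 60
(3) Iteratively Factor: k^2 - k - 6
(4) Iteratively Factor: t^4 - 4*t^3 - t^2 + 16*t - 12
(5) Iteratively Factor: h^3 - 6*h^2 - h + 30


(1) = (o - 1)*(o^2 - 7*o + 10) = (o - 5)*(o - 1)*(o - 2)
(2) = (g - 5)*(g^2 + 7*g + 12) = (g - 5)*(g + 3)*(g + 4)
(3) = (k + 2)*(k - 3)
(4) = (t - 2)*(t^3 - 2*t^2 - 5*t + 6) = (t - 3)*(t - 2)*(t^2 + t - 2) = (t - 3)*(t - 2)*(t - 1)*(t + 2)
(5) = (h - 5)*(h^2 - h - 6) = (h - 5)*(h + 2)*(h - 3)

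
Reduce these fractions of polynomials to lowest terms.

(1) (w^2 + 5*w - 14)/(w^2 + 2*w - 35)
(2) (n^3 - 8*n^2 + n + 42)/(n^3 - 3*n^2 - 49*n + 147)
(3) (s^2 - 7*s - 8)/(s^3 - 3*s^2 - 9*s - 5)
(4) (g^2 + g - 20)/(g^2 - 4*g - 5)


(1) = (w - 2)/(w - 5)
(2) = (n + 2)/(n + 7)
(3) = (s - 8)/(s^2 - 4*s - 5)
(4) = (g^2 + g - 20)/(g^2 - 4*g - 5)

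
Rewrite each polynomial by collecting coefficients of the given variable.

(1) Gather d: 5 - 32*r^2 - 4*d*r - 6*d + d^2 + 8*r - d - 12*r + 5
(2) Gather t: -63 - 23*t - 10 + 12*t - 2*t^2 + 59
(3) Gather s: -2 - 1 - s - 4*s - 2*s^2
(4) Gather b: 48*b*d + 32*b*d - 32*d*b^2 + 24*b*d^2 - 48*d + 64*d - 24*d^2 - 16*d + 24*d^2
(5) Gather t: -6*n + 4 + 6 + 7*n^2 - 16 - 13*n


(1) = d^2 + d*(-4*r - 7) - 32*r^2 - 4*r + 10
(2) = -2*t^2 - 11*t - 14
(3) = -2*s^2 - 5*s - 3
(4) = -32*b^2*d + b*(24*d^2 + 80*d)
(5) = 7*n^2 - 19*n - 6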